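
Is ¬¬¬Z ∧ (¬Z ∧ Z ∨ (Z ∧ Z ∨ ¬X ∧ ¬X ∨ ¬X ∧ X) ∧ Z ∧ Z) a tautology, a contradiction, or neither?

¬¬¬Z ∧ (¬Z ∧ Z ∨ (Z ∧ Z ∨ ¬X ∧ ¬X ∨ ¬X ∧ X) ∧ Z ∧ Z)
= ¬¬¬Z ∧ (¬Z ∧ Z ∨ (Z ∧ Z ∨ ¬X) ∧ Z ∧ Z)   — distribution
= ¬¬¬Z ∧ (¬Z ∧ Z ∨ Z ∧ Z)   — absorption
= ¬Z ∧ (¬Z ∧ Z ∨ Z ∧ Z)   — double negation
= ¬Z ∧ Z   — distribution
= False   — complement

contradiction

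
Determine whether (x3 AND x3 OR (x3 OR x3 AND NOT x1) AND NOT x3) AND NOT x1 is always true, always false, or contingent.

(x3 AND x3 OR (x3 OR x3 AND NOT x1) AND NOT x3) AND NOT x1
= (x3 AND x3 OR x3 AND NOT x3) AND NOT x1   (absorption)
= x3 AND NOT x1   (distribution)
This depends on x1, x3, so it is not a constant.

contingent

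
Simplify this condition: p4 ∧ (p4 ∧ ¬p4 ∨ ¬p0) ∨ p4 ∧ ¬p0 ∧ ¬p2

p4 ∧ (p4 ∧ ¬p4 ∨ ¬p0) ∨ p4 ∧ ¬p0 ∧ ¬p2
= p4 ∧ ¬p0 ∨ p4 ∧ ¬p0 ∧ ¬p2
= p4 ∧ ¬p0

p4 ∧ ¬p0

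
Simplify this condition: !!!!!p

!!!!!p
= !!!p
= !p

!p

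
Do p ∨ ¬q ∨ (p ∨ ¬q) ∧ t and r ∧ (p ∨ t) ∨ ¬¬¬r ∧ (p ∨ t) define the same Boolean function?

E1: p ∨ ¬q ∨ (p ∨ ¬q) ∧ t
    = p ∨ ¬q   [absorption]
E2: r ∧ (p ∨ t) ∨ ¬¬¬r ∧ (p ∨ t)
    = r ∧ (p ∨ t) ∨ ¬r ∧ (p ∨ t)   [double negation]
    = p ∨ t   [distribution]
These differ: at p=0, q=0, r=0, t=0, E1 = 1 but E2 = 0.

No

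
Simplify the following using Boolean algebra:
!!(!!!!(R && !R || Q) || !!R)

!!(!!!!(R && !R || Q) || !!R)
= !(!!!(R && !R || Q) && !R)
= !(!(R && !R || Q) && !R)
= !(!Q && !R)
= Q || R

Q || R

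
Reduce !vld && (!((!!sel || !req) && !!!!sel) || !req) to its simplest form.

!vld && (!sel || !req)

!vld && (!((!!sel || !req) && !!!!sel) || !req)
= !vld && (!((!!sel || !req) && !!sel) || !req)   — double negation
= !vld && (!!!sel || !req)   — absorption
= !vld && (!sel || !req)   — double negation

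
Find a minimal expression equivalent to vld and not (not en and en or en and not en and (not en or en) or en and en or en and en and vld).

vld and not (not en and en or en and not en and (not en or en) or en and en or en and en and vld)
= vld and not (not en and en or en and not en or en and en or en and en and vld)   (complement / identity)
= vld and not (not en and en or en and not en or en and en)   (absorption)
= vld and not (en and not en or en and en)   (complement / identity)
= vld and not en   (distribution)

vld and not en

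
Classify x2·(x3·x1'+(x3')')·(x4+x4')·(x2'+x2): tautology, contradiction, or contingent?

x2·(x3·x1'+(x3')')·(x4+x4')·(x2'+x2)
= x2·(x3·x1'+x3)·(x4+x4')·(x2'+x2)
= x2·x3·(x4+x4')·(x2'+x2)
= x2·x3·(x4+x4')
= x2·x3
This depends on x2, x3, so it is not a constant.

contingent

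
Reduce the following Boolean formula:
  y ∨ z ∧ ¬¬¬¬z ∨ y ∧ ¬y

y ∨ z ∧ ¬¬¬¬z ∨ y ∧ ¬y
= y ∨ z ∧ ¬¬z ∨ y ∧ ¬y   [double negation]
= y ∨ z ∧ z ∨ y ∧ ¬y   [double negation]
= y ∨ z ∧ z   [complement / identity]
= y ∨ z   [idempotence]

y ∨ z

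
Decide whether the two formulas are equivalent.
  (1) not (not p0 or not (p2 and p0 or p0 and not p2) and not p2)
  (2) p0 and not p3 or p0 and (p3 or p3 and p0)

Yes

E1: not (not p0 or not (p2 and p0 or p0 and not p2) and not p2)
    = not (not p0 or not p0 and not p2)   — distribution
    = not not p0   — absorption
    = p0   — double negation
E2: p0 and not p3 or p0 and (p3 or p3 and p0)
    = p0 and not p3 or p0 and p3   — absorption
    = p0   — distribution
Both reduce to p0, so they are equivalent.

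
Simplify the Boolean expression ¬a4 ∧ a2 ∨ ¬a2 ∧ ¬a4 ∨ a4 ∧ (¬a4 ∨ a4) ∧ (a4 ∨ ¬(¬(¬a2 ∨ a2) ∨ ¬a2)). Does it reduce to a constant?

True

¬a4 ∧ a2 ∨ ¬a2 ∧ ¬a4 ∨ a4 ∧ (¬a4 ∨ a4) ∧ (a4 ∨ ¬(¬(¬a2 ∨ a2) ∨ ¬a2))
= ¬a4 ∧ a2 ∨ ¬a2 ∧ ¬a4 ∨ a4 ∧ (¬a4 ∨ a4) ∧ (a4 ∨ (¬a2 ∨ a2) ∧ a2)
= ¬a4 ∧ a2 ∨ ¬a2 ∧ ¬a4 ∨ a4 ∧ (a4 ∨ (¬a2 ∨ a2) ∧ a2)
= ¬a4 ∨ a4 ∧ (a4 ∨ (¬a2 ∨ a2) ∧ a2)
= ¬a4 ∨ a4 ∧ (a4 ∨ a2)
= ¬a4 ∨ a4
= True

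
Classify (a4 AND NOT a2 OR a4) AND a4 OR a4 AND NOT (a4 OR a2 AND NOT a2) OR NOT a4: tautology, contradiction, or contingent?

tautology

(a4 AND NOT a2 OR a4) AND a4 OR a4 AND NOT (a4 OR a2 AND NOT a2) OR NOT a4
= (a4 AND NOT a2 OR a4) AND a4 OR a4 AND NOT a4 OR NOT a4   [complement / identity]
= a4 AND a4 OR a4 AND NOT a4 OR NOT a4   [absorption]
= a4 OR NOT a4   [distribution]
= TRUE   [complement]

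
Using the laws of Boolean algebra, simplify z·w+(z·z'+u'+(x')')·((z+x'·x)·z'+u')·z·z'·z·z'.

z·w+(z·z'+u'+(x')')·((z+x'·x)·z'+u')·z·z'·z·z'
= z·w+(z·z'+u'+(x')')·(z·z'+u')·z·z'·z·z'   — complement / identity
= z·w+(z·z'+u'+(x')')·(z·z'+u')·z·z'   — idempotence
= z·w+(z·z'+u'+x)·(z·z'+u')·z·z'   — double negation
= z·w+(z·z'+u')·z·z'   — absorption
= z·w+z·z'   — absorption
= z·w   — complement / identity

z·w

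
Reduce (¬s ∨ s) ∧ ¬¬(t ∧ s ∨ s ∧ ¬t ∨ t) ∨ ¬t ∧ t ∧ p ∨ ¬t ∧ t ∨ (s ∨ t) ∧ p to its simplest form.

s ∨ t

(¬s ∨ s) ∧ ¬¬(t ∧ s ∨ s ∧ ¬t ∨ t) ∨ ¬t ∧ t ∧ p ∨ ¬t ∧ t ∨ (s ∨ t) ∧ p
= ¬¬(t ∧ s ∨ s ∧ ¬t ∨ t) ∨ ¬t ∧ t ∧ p ∨ ¬t ∧ t ∨ (s ∨ t) ∧ p   — complement / identity
= ¬¬(s ∨ t) ∨ ¬t ∧ t ∧ p ∨ ¬t ∧ t ∨ (s ∨ t) ∧ p   — distribution
= ¬¬(s ∨ t) ∨ ¬t ∧ t ∨ (s ∨ t) ∧ p   — absorption
= s ∨ t ∨ ¬t ∧ t ∨ (s ∨ t) ∧ p   — double negation
= s ∨ t ∨ (s ∨ t) ∧ p   — complement / identity
= s ∨ t   — absorption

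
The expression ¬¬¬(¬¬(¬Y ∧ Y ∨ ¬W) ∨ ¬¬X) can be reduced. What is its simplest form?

¬¬¬(¬¬(¬Y ∧ Y ∨ ¬W) ∨ ¬¬X)
= ¬¬¬(¬¬¬W ∨ ¬¬X)   [complement / identity]
= ¬¬(¬¬W ∧ ¬X)   [De Morgan]
= ¬¬(W ∧ ¬X)   [double negation]
= W ∧ ¬X   [double negation]

W ∧ ¬X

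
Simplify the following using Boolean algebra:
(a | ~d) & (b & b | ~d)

~d | a & b

(a | ~d) & (b & b | ~d)
= ~d | a & b & b   [distribution]
= ~d | a & b   [idempotence]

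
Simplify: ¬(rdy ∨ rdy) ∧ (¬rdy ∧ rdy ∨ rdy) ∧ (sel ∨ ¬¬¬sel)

False

¬(rdy ∨ rdy) ∧ (¬rdy ∧ rdy ∨ rdy) ∧ (sel ∨ ¬¬¬sel)
= ¬(rdy ∨ rdy) ∧ (¬rdy ∧ rdy ∨ rdy) ∧ (sel ∨ ¬sel)
= ¬rdy ∧ (¬rdy ∧ rdy ∨ rdy) ∧ (sel ∨ ¬sel)
= ¬rdy ∧ (¬rdy ∧ rdy ∨ rdy)
= ¬rdy ∧ rdy
= False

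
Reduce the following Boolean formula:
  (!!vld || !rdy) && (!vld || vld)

vld || !rdy

(!!vld || !rdy) && (!vld || vld)
= !!vld || !rdy   [complement / identity]
= vld || !rdy   [double negation]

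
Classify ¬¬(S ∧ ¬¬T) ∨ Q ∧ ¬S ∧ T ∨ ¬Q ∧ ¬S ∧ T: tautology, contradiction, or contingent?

¬¬(S ∧ ¬¬T) ∨ Q ∧ ¬S ∧ T ∨ ¬Q ∧ ¬S ∧ T
= ¬¬(S ∧ T) ∨ Q ∧ ¬S ∧ T ∨ ¬Q ∧ ¬S ∧ T   (double negation)
= S ∧ T ∨ Q ∧ ¬S ∧ T ∨ ¬Q ∧ ¬S ∧ T   (double negation)
= S ∧ T ∨ ¬S ∧ T   (distribution)
= T   (distribution)
This depends on T, so it is not a constant.

contingent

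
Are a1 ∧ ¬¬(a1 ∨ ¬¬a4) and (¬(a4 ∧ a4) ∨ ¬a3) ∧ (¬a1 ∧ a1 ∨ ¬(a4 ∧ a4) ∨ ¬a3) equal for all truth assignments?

E1: a1 ∧ ¬¬(a1 ∨ ¬¬a4)
    = a1 ∧ (a1 ∨ ¬¬a4)   (double negation)
    = a1 ∧ (a1 ∨ a4)   (double negation)
    = a1   (absorption)
E2: (¬(a4 ∧ a4) ∨ ¬a3) ∧ (¬a1 ∧ a1 ∨ ¬(a4 ∧ a4) ∨ ¬a3)
    = (¬(a4 ∧ a4) ∨ ¬a3) ∧ (¬(a4 ∧ a4) ∨ ¬a3)   (complement / identity)
    = ¬(a4 ∧ a4) ∨ ¬a3   (idempotence)
    = ¬a4 ∨ ¬a3   (idempotence)
These differ: at a1=0, a3=1, a4=0, E1 = 0 but E2 = 1.

No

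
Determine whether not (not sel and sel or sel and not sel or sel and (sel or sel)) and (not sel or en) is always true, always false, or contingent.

not (not sel and sel or sel and not sel or sel and (sel or sel)) and (not sel or en)
= not (not sel and sel or sel and not sel or sel and sel) and (not sel or en)
= not (sel and not sel or sel and sel) and (not sel or en)
= not sel and (not sel or en)
= not sel
This depends on sel, so it is not a constant.

contingent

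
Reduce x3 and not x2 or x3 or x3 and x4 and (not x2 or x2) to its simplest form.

x3

x3 and not x2 or x3 or x3 and x4 and (not x2 or x2)
= x3 and not x2 or x3 or x3 and x4   — complement / identity
= x3 and not x2 or x3   — absorption
= x3   — absorption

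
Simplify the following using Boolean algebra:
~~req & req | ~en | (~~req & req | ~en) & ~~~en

req | ~en

~~req & req | ~en | (~~req & req | ~en) & ~~~en
= ~~req & req | ~en | (~~req & req | ~en) & ~en   (double negation)
= ~~req & req | ~en   (absorption)
= req & req | ~en   (double negation)
= req | ~en   (idempotence)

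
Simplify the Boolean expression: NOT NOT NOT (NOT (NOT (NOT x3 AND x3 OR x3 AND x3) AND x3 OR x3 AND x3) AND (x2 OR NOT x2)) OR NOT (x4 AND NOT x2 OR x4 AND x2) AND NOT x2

NOT NOT NOT (NOT (NOT (NOT x3 AND x3 OR x3 AND x3) AND x3 OR x3 AND x3) AND (x2 OR NOT x2)) OR NOT (x4 AND NOT x2 OR x4 AND x2) AND NOT x2
= NOT (NOT (NOT (NOT x3 AND x3 OR x3 AND x3) AND x3 OR x3 AND x3) AND (x2 OR NOT x2)) OR NOT (x4 AND NOT x2 OR x4 AND x2) AND NOT x2   (double negation)
= NOT (NOT (NOT x3 AND x3 OR x3 AND x3) AND (x2 OR NOT x2)) OR NOT (x4 AND NOT x2 OR x4 AND x2) AND NOT x2   (distribution)
= NOT (NOT (NOT x3 AND x3 OR x3 AND x3) AND (x2 OR NOT x2)) OR NOT x4 AND NOT x2   (distribution)
= NOT (NOT x3 AND (x2 OR NOT x2)) OR NOT x4 AND NOT x2   (distribution)
= NOT NOT x3 OR NOT x4 AND NOT x2   (complement / identity)
= x3 OR NOT x4 AND NOT x2   (double negation)

x3 OR NOT x4 AND NOT x2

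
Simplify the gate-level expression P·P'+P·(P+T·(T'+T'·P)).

P·P'+P·(P+T·(T'+T'·P))
= P·P'+P·(P+T·T')   (absorption)
= P·P'+P·P   (complement / identity)
= P   (distribution)

P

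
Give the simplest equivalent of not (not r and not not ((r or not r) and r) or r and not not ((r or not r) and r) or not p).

not r and p

not (not r and not not ((r or not r) and r) or r and not not ((r or not r) and r) or not p)
= not (not not ((r or not r) and r) or not p)
= not ((r or not r) and r) and p
= not r and p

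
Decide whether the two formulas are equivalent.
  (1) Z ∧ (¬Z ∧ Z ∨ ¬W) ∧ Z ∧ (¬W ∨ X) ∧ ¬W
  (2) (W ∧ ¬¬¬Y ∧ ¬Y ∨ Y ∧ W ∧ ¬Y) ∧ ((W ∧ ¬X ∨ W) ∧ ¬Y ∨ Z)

No

E1: Z ∧ (¬Z ∧ Z ∨ ¬W) ∧ Z ∧ (¬W ∨ X) ∧ ¬W
    = Z ∧ ¬W ∧ Z ∧ (¬W ∨ X) ∧ ¬W   [complement / identity]
    = Z ∧ ¬W ∧ Z ∧ ¬W   [absorption]
    = Z ∧ ¬W   [idempotence]
E2: (W ∧ ¬¬¬Y ∧ ¬Y ∨ Y ∧ W ∧ ¬Y) ∧ ((W ∧ ¬X ∨ W) ∧ ¬Y ∨ Z)
    = (W ∧ ¬Y ∧ ¬Y ∨ Y ∧ W ∧ ¬Y) ∧ ((W ∧ ¬X ∨ W) ∧ ¬Y ∨ Z)   [double negation]
    = (W ∧ ¬Y ∧ ¬Y ∨ Y ∧ W ∧ ¬Y) ∧ (W ∧ ¬Y ∨ Z)   [absorption]
    = W ∧ ¬Y ∧ (W ∧ ¬Y ∨ Z)   [distribution]
    = W ∧ ¬Y   [absorption]
These differ: at W=0, X=1, Y=0, Z=1, E1 = 1 but E2 = 0.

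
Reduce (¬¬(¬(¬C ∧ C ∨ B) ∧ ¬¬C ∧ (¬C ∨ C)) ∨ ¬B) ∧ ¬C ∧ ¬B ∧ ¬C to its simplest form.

¬B ∧ ¬C

(¬¬(¬(¬C ∧ C ∨ B) ∧ ¬¬C ∧ (¬C ∨ C)) ∨ ¬B) ∧ ¬C ∧ ¬B ∧ ¬C
= (¬¬(¬(¬C ∧ C ∨ B) ∧ C ∧ (¬C ∨ C)) ∨ ¬B) ∧ ¬C ∧ ¬B ∧ ¬C   (double negation)
= (¬¬(¬B ∧ C ∧ (¬C ∨ C)) ∨ ¬B) ∧ ¬C ∧ ¬B ∧ ¬C   (complement / identity)
= (¬B ∧ C ∧ (¬C ∨ C) ∨ ¬B) ∧ ¬C ∧ ¬B ∧ ¬C   (double negation)
= (¬B ∧ C ∨ ¬B) ∧ ¬C ∧ ¬B ∧ ¬C   (complement / identity)
= ¬B ∧ ¬C ∧ ¬B ∧ ¬C   (absorption)
= ¬B ∧ ¬C   (idempotence)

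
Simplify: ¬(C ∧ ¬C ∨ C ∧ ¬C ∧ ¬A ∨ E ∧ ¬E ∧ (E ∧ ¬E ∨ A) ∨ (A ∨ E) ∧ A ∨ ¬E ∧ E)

¬A

¬(C ∧ ¬C ∨ C ∧ ¬C ∧ ¬A ∨ E ∧ ¬E ∧ (E ∧ ¬E ∨ A) ∨ (A ∨ E) ∧ A ∨ ¬E ∧ E)
= ¬(C ∧ ¬C ∨ C ∧ ¬C ∧ ¬A ∨ E ∧ ¬E ∨ (A ∨ E) ∧ A ∨ ¬E ∧ E)   — absorption
= ¬(C ∧ ¬C ∨ C ∧ ¬C ∧ ¬A ∨ E ∧ ¬E ∨ (A ∨ E) ∧ A)   — complement / identity
= ¬(C ∧ ¬C ∨ C ∧ ¬C ∧ ¬A ∨ E ∧ ¬E ∨ A)   — absorption
= ¬(C ∧ ¬C ∨ E ∧ ¬E ∨ A)   — absorption
= ¬(C ∧ ¬C ∨ A)   — complement / identity
= ¬A   — complement / identity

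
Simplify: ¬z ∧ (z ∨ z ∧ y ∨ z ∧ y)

False

¬z ∧ (z ∨ z ∧ y ∨ z ∧ y)
= ¬z ∧ (z ∨ z ∧ y)   (absorption)
= ¬z ∧ z   (absorption)
= False   (complement)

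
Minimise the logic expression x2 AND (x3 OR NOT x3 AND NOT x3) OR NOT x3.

x2 AND (x3 OR NOT x3 AND NOT x3) OR NOT x3
= x2 AND (x3 OR NOT x3) OR NOT x3   (idempotence)
= x2 OR NOT x3   (complement / identity)

x2 OR NOT x3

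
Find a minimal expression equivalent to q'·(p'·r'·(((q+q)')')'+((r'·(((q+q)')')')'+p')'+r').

q'·r'

q'·(p'·r'·(((q+q)')')'+((r'·(((q+q)')')')'+p')'+r')
= q'·(p'·r'·(((q+q)')')'+r'·(((q+q)')')'·p+r')   — De Morgan
= q'·(r'·(((q+q)')')'+r')   — distribution
= q'·(r'·((q')')'+r')   — idempotence
= q'·(r'·q'+r')   — double negation
= q'·r'   — absorption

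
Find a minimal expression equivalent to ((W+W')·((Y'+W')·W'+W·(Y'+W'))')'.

Y'+W'

((W+W')·((Y'+W')·W'+W·(Y'+W'))')'
= (((Y'+W')·W'+W·(Y'+W'))')'
= (Y'+W')·W'+W·(Y'+W')
= Y'+W'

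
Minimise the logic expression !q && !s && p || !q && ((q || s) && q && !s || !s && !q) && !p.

!q && !s && p || !q && ((q || s) && q && !s || !s && !q) && !p
= !q && !s && p || !q && (q && !s || !s && !q) && !p   [absorption]
= !q && !s && p || !q && !s && !p   [distribution]
= !q && !s   [distribution]

!q && !s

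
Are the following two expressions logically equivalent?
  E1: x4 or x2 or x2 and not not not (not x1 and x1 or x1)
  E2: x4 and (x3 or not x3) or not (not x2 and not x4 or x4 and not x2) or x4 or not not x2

E1: x4 or x2 or x2 and not not not (not x1 and x1 or x1)
    = x4 or x2 or x2 and not not not x1   — complement / identity
    = x4 or x2 or x2 and not x1   — double negation
    = x4 or x2   — absorption
E2: x4 and (x3 or not x3) or not (not x2 and not x4 or x4 and not x2) or x4 or not not x2
    = x4 and (x3 or not x3) or not not x2 or x4 or not not x2   — distribution
    = x4 or not not x2 or x4 or not not x2   — complement / identity
    = x4 or not not x2   — idempotence
    = x4 or x2   — double negation
Both reduce to x4 or x2, so they are equivalent.

Yes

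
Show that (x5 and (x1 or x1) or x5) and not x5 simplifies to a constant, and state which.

False

(x5 and (x1 or x1) or x5) and not x5
= (x5 and x1 or x5) and not x5   (idempotence)
= x5 and not x5   (absorption)
= False   (complement)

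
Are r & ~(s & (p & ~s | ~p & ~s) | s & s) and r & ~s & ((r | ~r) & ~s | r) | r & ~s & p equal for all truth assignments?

E1: r & ~(s & (p & ~s | ~p & ~s) | s & s)
    = r & ~(s & ~s | s & s)
    = r & ~s
E2: r & ~s & ((r | ~r) & ~s | r) | r & ~s & p
    = r & ~s & (~s | r) | r & ~s & p
    = r & ~s | r & ~s & p
    = r & ~s
Both reduce to r & ~s, so they are equivalent.

Yes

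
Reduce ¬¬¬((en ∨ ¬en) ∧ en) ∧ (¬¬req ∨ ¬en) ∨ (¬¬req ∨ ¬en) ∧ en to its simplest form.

¬¬¬((en ∨ ¬en) ∧ en) ∧ (¬¬req ∨ ¬en) ∨ (¬¬req ∨ ¬en) ∧ en
= ¬((en ∨ ¬en) ∧ en) ∧ (¬¬req ∨ ¬en) ∨ (¬¬req ∨ ¬en) ∧ en   [double negation]
= ¬en ∧ (¬¬req ∨ ¬en) ∨ (¬¬req ∨ ¬en) ∧ en   [complement / identity]
= ¬¬req ∨ ¬en   [distribution]
= req ∨ ¬en   [double negation]

req ∨ ¬en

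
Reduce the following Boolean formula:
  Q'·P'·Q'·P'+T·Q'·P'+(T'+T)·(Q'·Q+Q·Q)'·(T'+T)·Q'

Q'

Q'·P'·Q'·P'+T·Q'·P'+(T'+T)·(Q'·Q+Q·Q)'·(T'+T)·Q'
= Q'·P'·Q'·P'+T·Q'·P'+(T'+T)·Q'·(T'+T)·Q'
= Q'·P'·Q'·P'+T·Q'·P'+(T'+T)·Q'
= (Q'·P'+T)·Q'·P'+(T'+T)·Q'
= (Q'·P'+T)·Q'·P'+Q'
= Q'·P'+Q'
= Q'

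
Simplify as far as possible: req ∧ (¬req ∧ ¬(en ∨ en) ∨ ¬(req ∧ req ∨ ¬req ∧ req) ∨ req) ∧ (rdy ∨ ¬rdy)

req ∧ (¬req ∧ ¬(en ∨ en) ∨ ¬(req ∧ req ∨ ¬req ∧ req) ∨ req) ∧ (rdy ∨ ¬rdy)
= req ∧ (¬req ∧ ¬(en ∨ en) ∨ ¬req ∨ req) ∧ (rdy ∨ ¬rdy)   (distribution)
= req ∧ (¬req ∧ ¬en ∨ ¬req ∨ req) ∧ (rdy ∨ ¬rdy)   (idempotence)
= req ∧ (¬req ∨ req) ∧ (rdy ∨ ¬rdy)   (absorption)
= req ∧ (rdy ∨ ¬rdy)   (complement / identity)
= req   (complement / identity)

req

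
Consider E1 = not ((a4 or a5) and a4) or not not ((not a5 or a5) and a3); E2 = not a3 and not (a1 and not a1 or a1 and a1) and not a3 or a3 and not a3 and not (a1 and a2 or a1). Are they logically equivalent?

No

E1: not ((a4 or a5) and a4) or not not ((not a5 or a5) and a3)
    = not ((a4 or a5) and a4) or not not a3   [complement / identity]
    = not ((a4 or a5) and a4) or a3   [double negation]
    = not a4 or a3   [absorption]
E2: not a3 and not (a1 and not a1 or a1 and a1) and not a3 or a3 and not a3 and not (a1 and a2 or a1)
    = not a3 and not a1 and not a3 or a3 and not a3 and not (a1 and a2 or a1)   [distribution]
    = not a3 and not a1 and not a3 or a3 and not a3 and not a1   [absorption]
    = not a3 and not a1   [distribution]
These differ: at a1=0, a2=0, a3=1, a4=0, a5=0, E1 = 1 but E2 = 0.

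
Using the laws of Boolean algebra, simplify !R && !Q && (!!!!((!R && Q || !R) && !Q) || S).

!R && !Q

!R && !Q && (!!!!((!R && Q || !R) && !Q) || S)
= !R && !Q && (!!((!R && Q || !R) && !Q) || S)   [double negation]
= !R && !Q && ((!R && Q || !R) && !Q || S)   [double negation]
= !R && !Q && (!R && !Q || S)   [absorption]
= !R && !Q   [absorption]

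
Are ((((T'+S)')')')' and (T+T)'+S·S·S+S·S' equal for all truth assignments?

E1: ((((T'+S)')')')'
    = ((T'+S)')'   — double negation
    = T'+S   — double negation
E2: (T+T)'+S·S·S+S·S'
    = (T+T)'+S·S+S·S'   — idempotence
    = (T+T)'+S   — distribution
    = T'+S   — idempotence
Both reduce to T'+S, so they are equivalent.

Yes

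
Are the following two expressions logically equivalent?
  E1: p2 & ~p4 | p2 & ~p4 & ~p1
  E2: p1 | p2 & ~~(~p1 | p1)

No

E1: p2 & ~p4 | p2 & ~p4 & ~p1
    = p2 & ~p4
E2: p1 | p2 & ~~(~p1 | p1)
    = p1 | p2 & (~p1 | p1)
    = p1 | p2
These differ: at p1=1, p2=1, p4=1, E1 = 0 but E2 = 1.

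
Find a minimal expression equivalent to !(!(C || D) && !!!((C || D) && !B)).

!(!(C || D) && !!!((C || D) && !B))
= C || D || !!((C || D) && !B)   (De Morgan)
= C || D || (C || D) && !B   (double negation)
= C || D   (absorption)

C || D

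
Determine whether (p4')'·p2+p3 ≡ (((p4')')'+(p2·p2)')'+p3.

Yes

E1: (p4')'·p2+p3
    = p4·p2+p3   — double negation
E2: (((p4')')'+(p2·p2)')'+p3
    = (p4'+(p2·p2)')'+p3   — double negation
    = (p4'+p2')'+p3   — idempotence
    = p4·p2+p3   — De Morgan
Both reduce to p4·p2+p3, so they are equivalent.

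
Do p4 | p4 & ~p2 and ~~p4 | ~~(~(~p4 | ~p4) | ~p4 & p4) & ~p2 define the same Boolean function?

Yes

E1: p4 | p4 & ~p2
    = p4   [absorption]
E2: ~~p4 | ~~(~(~p4 | ~p4) | ~p4 & p4) & ~p2
    = ~~p4 | ~~(p4 & p4 | ~p4 & p4) & ~p2   [De Morgan]
    = ~~p4 | ~~p4 & ~p2   [distribution]
    = ~~p4   [absorption]
    = p4   [double negation]
Both reduce to p4, so they are equivalent.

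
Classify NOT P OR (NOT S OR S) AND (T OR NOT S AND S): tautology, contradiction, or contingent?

NOT P OR (NOT S OR S) AND (T OR NOT S AND S)
= NOT P OR T OR NOT S AND S   (complement / identity)
= NOT P OR T   (complement / identity)
This depends on P, T, so it is not a constant.

contingent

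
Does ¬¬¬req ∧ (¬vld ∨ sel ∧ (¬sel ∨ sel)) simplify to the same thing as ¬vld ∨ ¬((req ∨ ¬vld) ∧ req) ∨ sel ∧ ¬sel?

E1: ¬¬¬req ∧ (¬vld ∨ sel ∧ (¬sel ∨ sel))
    = ¬¬¬req ∧ (¬vld ∨ sel)
    = ¬req ∧ (¬vld ∨ sel)
E2: ¬vld ∨ ¬((req ∨ ¬vld) ∧ req) ∨ sel ∧ ¬sel
    = ¬vld ∨ ¬req ∨ sel ∧ ¬sel
    = ¬vld ∨ ¬req
These differ: at req=1, sel=0, vld=0, E1 = 0 but E2 = 1.

No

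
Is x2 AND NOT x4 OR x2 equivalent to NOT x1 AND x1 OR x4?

No

E1: x2 AND NOT x4 OR x2
    = x2
E2: NOT x1 AND x1 OR x4
    = x4
These differ: at x1=0, x2=0, x4=1, E1 = 0 but E2 = 1.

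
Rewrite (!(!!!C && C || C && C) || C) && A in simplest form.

A

(!(!!!C && C || C && C) || C) && A
= (!(!C && C || C && C) || C) && A
= (!C || C) && A
= A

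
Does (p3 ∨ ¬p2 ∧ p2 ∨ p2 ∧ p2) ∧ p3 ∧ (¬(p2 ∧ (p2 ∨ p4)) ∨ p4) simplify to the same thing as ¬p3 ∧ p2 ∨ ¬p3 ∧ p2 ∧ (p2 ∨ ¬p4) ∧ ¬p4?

E1: (p3 ∨ ¬p2 ∧ p2 ∨ p2 ∧ p2) ∧ p3 ∧ (¬(p2 ∧ (p2 ∨ p4)) ∨ p4)
    = (p3 ∨ p2) ∧ p3 ∧ (¬(p2 ∧ (p2 ∨ p4)) ∨ p4)   — distribution
    = p3 ∧ (¬(p2 ∧ (p2 ∨ p4)) ∨ p4)   — absorption
    = p3 ∧ (¬p2 ∨ p4)   — absorption
E2: ¬p3 ∧ p2 ∨ ¬p3 ∧ p2 ∧ (p2 ∨ ¬p4) ∧ ¬p4
    = ¬p3 ∧ p2 ∨ ¬p3 ∧ p2 ∧ ¬p4   — absorption
    = ¬p3 ∧ p2   — absorption
These differ: at p2=0, p3=1, p4=0, E1 = 1 but E2 = 0.

No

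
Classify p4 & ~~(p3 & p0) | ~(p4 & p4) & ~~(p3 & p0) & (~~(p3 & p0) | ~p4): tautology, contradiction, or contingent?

p4 & ~~(p3 & p0) | ~(p4 & p4) & ~~(p3 & p0) & (~~(p3 & p0) | ~p4)
= p4 & ~~(p3 & p0) | ~(p4 & p4) & ~~(p3 & p0)   (absorption)
= p4 & ~~(p3 & p0) | ~p4 & ~~(p3 & p0)   (idempotence)
= ~~(p3 & p0)   (distribution)
= p3 & p0   (double negation)
This depends on p0, p3, so it is not a constant.

contingent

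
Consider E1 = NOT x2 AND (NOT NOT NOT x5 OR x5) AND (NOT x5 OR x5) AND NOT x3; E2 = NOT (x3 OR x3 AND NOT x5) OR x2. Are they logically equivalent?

E1: NOT x2 AND (NOT NOT NOT x5 OR x5) AND (NOT x5 OR x5) AND NOT x3
    = NOT x2 AND (NOT x5 OR x5) AND (NOT x5 OR x5) AND NOT x3   — double negation
    = NOT x2 AND (NOT x5 OR x5) AND NOT x3   — idempotence
    = NOT x2 AND NOT x3   — complement / identity
E2: NOT (x3 OR x3 AND NOT x5) OR x2
    = NOT x3 OR x2   — absorption
These differ: at x2=1, x3=0, x5=1, E1 = 0 but E2 = 1.

No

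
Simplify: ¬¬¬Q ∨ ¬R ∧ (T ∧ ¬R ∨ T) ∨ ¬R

¬¬¬Q ∨ ¬R ∧ (T ∧ ¬R ∨ T) ∨ ¬R
= ¬¬¬Q ∨ ¬R ∧ T ∨ ¬R   (absorption)
= ¬¬¬Q ∨ ¬R   (absorption)
= ¬Q ∨ ¬R   (double negation)

¬Q ∨ ¬R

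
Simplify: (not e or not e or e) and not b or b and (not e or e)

True

(not e or not e or e) and not b or b and (not e or e)
= (not e or e) and not b or b and (not e or e)   [idempotence]
= not e or e   [distribution]
= True   [complement]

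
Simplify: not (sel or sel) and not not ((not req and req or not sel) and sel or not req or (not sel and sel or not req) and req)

not sel and not req

not (sel or sel) and not not ((not req and req or not sel) and sel or not req or (not sel and sel or not req) and req)
= not (sel or sel) and not not (not sel and sel or not req or (not sel and sel or not req) and req)   — complement / identity
= not (sel or sel) and not not (not sel and sel or not req)   — absorption
= not (sel or sel) and not not not req   — complement / identity
= not (sel or sel) and not req   — double negation
= not sel and not req   — idempotence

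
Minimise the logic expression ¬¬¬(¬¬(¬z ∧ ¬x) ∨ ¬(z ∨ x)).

¬¬¬(¬¬(¬z ∧ ¬x) ∨ ¬(z ∨ x))
= ¬¬¬(¬(z ∨ x) ∨ ¬(z ∨ x))   [De Morgan]
= ¬(¬(z ∨ x) ∨ ¬(z ∨ x))   [double negation]
= ¬¬(z ∨ x)   [idempotence]
= z ∨ x   [double negation]

z ∨ x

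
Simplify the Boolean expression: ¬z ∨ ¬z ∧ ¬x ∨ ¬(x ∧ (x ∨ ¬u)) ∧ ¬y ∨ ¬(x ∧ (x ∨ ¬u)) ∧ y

¬z ∨ ¬x

¬z ∨ ¬z ∧ ¬x ∨ ¬(x ∧ (x ∨ ¬u)) ∧ ¬y ∨ ¬(x ∧ (x ∨ ¬u)) ∧ y
= ¬z ∨ ¬z ∧ ¬x ∨ ¬(x ∧ (x ∨ ¬u))   — distribution
= ¬z ∨ ¬z ∧ ¬x ∨ ¬x   — absorption
= ¬z ∨ ¬x   — absorption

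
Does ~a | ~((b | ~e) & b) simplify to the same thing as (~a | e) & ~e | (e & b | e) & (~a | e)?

No

E1: ~a | ~((b | ~e) & b)
    = ~a | ~b   (absorption)
E2: (~a | e) & ~e | (e & b | e) & (~a | e)
    = (~a | e) & ~e | e & (~a | e)   (absorption)
    = ~a | e   (distribution)
These differ: at a=1, b=0, e=0, E1 = 1 but E2 = 0.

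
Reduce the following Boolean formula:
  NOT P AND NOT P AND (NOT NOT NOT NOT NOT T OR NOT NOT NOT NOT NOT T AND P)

NOT P AND NOT T

NOT P AND NOT P AND (NOT NOT NOT NOT NOT T OR NOT NOT NOT NOT NOT T AND P)
= NOT P AND NOT P AND NOT NOT NOT NOT NOT T   [absorption]
= NOT P AND NOT P AND NOT NOT NOT T   [double negation]
= NOT P AND NOT NOT NOT T   [idempotence]
= NOT P AND NOT T   [double negation]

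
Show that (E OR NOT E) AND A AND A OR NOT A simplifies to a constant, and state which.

(E OR NOT E) AND A AND A OR NOT A
= A AND A OR NOT A   [complement / identity]
= A OR NOT A   [idempotence]
= TRUE   [complement]

TRUE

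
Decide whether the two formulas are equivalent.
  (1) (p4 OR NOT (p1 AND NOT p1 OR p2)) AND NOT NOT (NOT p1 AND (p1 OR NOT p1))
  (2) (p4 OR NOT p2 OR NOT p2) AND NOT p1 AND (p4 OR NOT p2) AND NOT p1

E1: (p4 OR NOT (p1 AND NOT p1 OR p2)) AND NOT NOT (NOT p1 AND (p1 OR NOT p1))
    = (p4 OR NOT (p1 AND NOT p1 OR p2)) AND NOT NOT NOT p1   (complement / identity)
    = (p4 OR NOT p2) AND NOT NOT NOT p1   (complement / identity)
    = (p4 OR NOT p2) AND NOT p1   (double negation)
E2: (p4 OR NOT p2 OR NOT p2) AND NOT p1 AND (p4 OR NOT p2) AND NOT p1
    = (p4 OR NOT p2) AND NOT p1 AND (p4 OR NOT p2) AND NOT p1   (idempotence)
    = (p4 OR NOT p2) AND NOT p1   (idempotence)
Both reduce to (p4 OR NOT p2) AND NOT p1, so they are equivalent.

Yes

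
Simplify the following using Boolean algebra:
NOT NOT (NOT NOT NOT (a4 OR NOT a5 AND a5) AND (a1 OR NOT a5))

NOT NOT (NOT NOT NOT (a4 OR NOT a5 AND a5) AND (a1 OR NOT a5))
= NOT NOT (NOT (a4 OR NOT a5 AND a5) AND (a1 OR NOT a5))   [double negation]
= NOT NOT (NOT a4 AND (a1 OR NOT a5))   [complement / identity]
= NOT a4 AND (a1 OR NOT a5)   [double negation]

NOT a4 AND (a1 OR NOT a5)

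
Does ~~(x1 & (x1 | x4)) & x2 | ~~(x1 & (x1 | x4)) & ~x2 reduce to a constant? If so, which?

no

~~(x1 & (x1 | x4)) & x2 | ~~(x1 & (x1 | x4)) & ~x2
= ~~(x1 & (x1 | x4))
= ~~x1
= x1
This depends on x1, so it is not a constant.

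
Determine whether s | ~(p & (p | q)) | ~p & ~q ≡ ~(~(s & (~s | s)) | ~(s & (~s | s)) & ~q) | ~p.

E1: s | ~(p & (p | q)) | ~p & ~q
    = s | ~p | ~p & ~q   — absorption
    = s | ~p   — absorption
E2: ~(~(s & (~s | s)) | ~(s & (~s | s)) & ~q) | ~p
    = ~~(s & (~s | s)) | ~p   — absorption
    = ~~s | ~p   — complement / identity
    = s | ~p   — double negation
Both reduce to s | ~p, so they are equivalent.

Yes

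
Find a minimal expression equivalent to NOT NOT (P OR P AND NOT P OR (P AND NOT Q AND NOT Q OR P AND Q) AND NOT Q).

NOT NOT (P OR P AND NOT P OR (P AND NOT Q AND NOT Q OR P AND Q) AND NOT Q)
= P OR P AND NOT P OR (P AND NOT Q AND NOT Q OR P AND Q) AND NOT Q   (double negation)
= P OR P AND NOT P OR (P AND NOT Q OR P AND Q) AND NOT Q   (idempotence)
= P OR (P AND NOT Q OR P AND Q) AND NOT Q   (complement / identity)
= P OR P AND NOT Q   (distribution)
= P   (absorption)

P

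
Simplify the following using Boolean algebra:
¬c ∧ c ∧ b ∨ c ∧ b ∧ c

c ∧ b

¬c ∧ c ∧ b ∨ c ∧ b ∧ c
= c ∧ b ∧ (¬c ∨ c)   — distribution
= c ∧ b   — complement / identity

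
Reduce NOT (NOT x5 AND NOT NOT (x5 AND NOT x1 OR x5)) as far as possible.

TRUE

NOT (NOT x5 AND NOT NOT (x5 AND NOT x1 OR x5))
= x5 OR NOT (x5 AND NOT x1 OR x5)   [De Morgan]
= x5 OR NOT x5   [absorption]
= TRUE   [complement]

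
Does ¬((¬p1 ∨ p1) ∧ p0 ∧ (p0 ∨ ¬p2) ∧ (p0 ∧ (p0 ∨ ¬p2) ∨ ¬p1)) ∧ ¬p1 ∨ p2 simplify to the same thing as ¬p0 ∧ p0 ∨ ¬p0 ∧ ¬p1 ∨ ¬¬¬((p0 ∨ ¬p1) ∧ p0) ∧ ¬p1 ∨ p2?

Yes

E1: ¬((¬p1 ∨ p1) ∧ p0 ∧ (p0 ∨ ¬p2) ∧ (p0 ∧ (p0 ∨ ¬p2) ∨ ¬p1)) ∧ ¬p1 ∨ p2
    = ¬((¬p1 ∨ p1) ∧ p0 ∧ (p0 ∨ ¬p2)) ∧ ¬p1 ∨ p2   — absorption
    = ¬((¬p1 ∨ p1) ∧ p0) ∧ ¬p1 ∨ p2   — absorption
    = ¬p0 ∧ ¬p1 ∨ p2   — complement / identity
E2: ¬p0 ∧ p0 ∨ ¬p0 ∧ ¬p1 ∨ ¬¬¬((p0 ∨ ¬p1) ∧ p0) ∧ ¬p1 ∨ p2
    = ¬p0 ∧ p0 ∨ ¬p0 ∧ ¬p1 ∨ ¬¬¬p0 ∧ ¬p1 ∨ p2   — absorption
    = ¬p0 ∧ p0 ∨ ¬p0 ∧ ¬p1 ∨ ¬p0 ∧ ¬p1 ∨ p2   — double negation
    = ¬p0 ∧ ¬p1 ∨ ¬p0 ∧ ¬p1 ∨ p2   — complement / identity
    = ¬p0 ∧ ¬p1 ∨ p2   — idempotence
Both reduce to ¬p0 ∧ ¬p1 ∨ p2, so they are equivalent.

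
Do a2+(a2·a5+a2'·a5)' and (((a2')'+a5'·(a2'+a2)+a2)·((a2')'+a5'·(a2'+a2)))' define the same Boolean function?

E1: a2+(a2·a5+a2'·a5)'
    = a2+a5'
E2: (((a2')'+a5'·(a2'+a2)+a2)·((a2')'+a5'·(a2'+a2)))'
    = ((a2')'+a5'·(a2'+a2))'
    = ((a2')'+a5')'
    = a2'·a5
These differ: at a2=1, a5=0, E1 = 1 but E2 = 0.

No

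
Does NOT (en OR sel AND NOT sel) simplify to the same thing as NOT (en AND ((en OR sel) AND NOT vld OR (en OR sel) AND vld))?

E1: NOT (en OR sel AND NOT sel)
    = NOT en
E2: NOT (en AND ((en OR sel) AND NOT vld OR (en OR sel) AND vld))
    = NOT (en AND (en OR sel))
    = NOT en
Both reduce to NOT en, so they are equivalent.

Yes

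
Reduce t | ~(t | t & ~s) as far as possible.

1

t | ~(t | t & ~s)
= t | ~t
= 1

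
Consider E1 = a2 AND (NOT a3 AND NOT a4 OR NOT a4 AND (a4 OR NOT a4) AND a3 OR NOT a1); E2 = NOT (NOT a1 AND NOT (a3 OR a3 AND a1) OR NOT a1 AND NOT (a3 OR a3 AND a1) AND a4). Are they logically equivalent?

E1: a2 AND (NOT a3 AND NOT a4 OR NOT a4 AND (a4 OR NOT a4) AND a3 OR NOT a1)
    = a2 AND (NOT a3 AND NOT a4 OR NOT a4 AND a3 OR NOT a1)   (complement / identity)
    = a2 AND (NOT a4 OR NOT a1)   (distribution)
E2: NOT (NOT a1 AND NOT (a3 OR a3 AND a1) OR NOT a1 AND NOT (a3 OR a3 AND a1) AND a4)
    = NOT (NOT a1 AND NOT (a3 OR a3 AND a1))   (absorption)
    = NOT (NOT a1 AND NOT a3)   (absorption)
    = a1 OR a3   (De Morgan)
These differ: at a1=0, a2=0, a3=1, a4=1, E1 = 0 but E2 = 1.

No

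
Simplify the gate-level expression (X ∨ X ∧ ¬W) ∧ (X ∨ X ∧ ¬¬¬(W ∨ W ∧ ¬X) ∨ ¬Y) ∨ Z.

(X ∨ X ∧ ¬W) ∧ (X ∨ X ∧ ¬¬¬(W ∨ W ∧ ¬X) ∨ ¬Y) ∨ Z
= (X ∨ X ∧ ¬W) ∧ (X ∨ X ∧ ¬(W ∨ W ∧ ¬X) ∨ ¬Y) ∨ Z   [double negation]
= (X ∨ X ∧ ¬W) ∧ (X ∨ X ∧ ¬W ∨ ¬Y) ∨ Z   [absorption]
= X ∨ X ∧ ¬W ∨ Z   [absorption]
= X ∨ Z   [absorption]

X ∨ Z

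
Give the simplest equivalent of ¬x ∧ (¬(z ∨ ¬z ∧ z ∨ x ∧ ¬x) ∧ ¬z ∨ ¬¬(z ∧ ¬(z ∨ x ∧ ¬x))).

¬x ∧ (¬(z ∨ ¬z ∧ z ∨ x ∧ ¬x) ∧ ¬z ∨ ¬¬(z ∧ ¬(z ∨ x ∧ ¬x)))
= ¬x ∧ (¬(z ∨ x ∧ ¬x) ∧ ¬z ∨ ¬¬(z ∧ ¬(z ∨ x ∧ ¬x)))   (complement / identity)
= ¬x ∧ (¬(z ∨ x ∧ ¬x) ∧ ¬z ∨ z ∧ ¬(z ∨ x ∧ ¬x))   (double negation)
= ¬x ∧ ¬(z ∨ x ∧ ¬x)   (distribution)
= ¬x ∧ ¬z   (complement / identity)

¬x ∧ ¬z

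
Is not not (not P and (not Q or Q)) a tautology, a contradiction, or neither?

neither

not not (not P and (not Q or Q))
= not P and (not Q or Q)   [double negation]
= not P   [complement / identity]
This depends on P, so it is not a constant.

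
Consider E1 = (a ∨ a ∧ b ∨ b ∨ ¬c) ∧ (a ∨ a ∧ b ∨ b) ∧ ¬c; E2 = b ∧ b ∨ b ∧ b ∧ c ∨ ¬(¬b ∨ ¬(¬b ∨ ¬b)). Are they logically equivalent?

No

E1: (a ∨ a ∧ b ∨ b ∨ ¬c) ∧ (a ∨ a ∧ b ∨ b) ∧ ¬c
    = (a ∨ a ∧ b ∨ b) ∧ ¬c   [absorption]
    = (a ∨ b) ∧ ¬c   [absorption]
E2: b ∧ b ∨ b ∧ b ∧ c ∨ ¬(¬b ∨ ¬(¬b ∨ ¬b))
    = b ∧ b ∨ b ∧ b ∧ c ∨ b ∧ (¬b ∨ ¬b)   [De Morgan]
    = b ∧ b ∨ b ∧ (¬b ∨ ¬b)   [absorption]
    = b ∧ b ∨ b ∧ ¬b   [idempotence]
    = b   [distribution]
These differ: at a=1, b=1, c=1, E1 = 0 but E2 = 1.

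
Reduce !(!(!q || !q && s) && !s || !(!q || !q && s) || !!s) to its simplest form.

!q && !s

!(!(!q || !q && s) && !s || !(!q || !q && s) || !!s)
= !(!(!q || !q && s) || !!s)
= (!q || !q && s) && !s
= !q && !s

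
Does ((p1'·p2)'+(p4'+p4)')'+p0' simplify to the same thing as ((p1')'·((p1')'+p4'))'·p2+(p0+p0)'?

Yes

E1: ((p1'·p2)'+(p4'+p4)')'+p0'
    = p1'·p2·(p4'+p4)+p0'   (De Morgan)
    = p1'·p2+p0'   (complement / identity)
E2: ((p1')'·((p1')'+p4'))'·p2+(p0+p0)'
    = ((p1')')'·p2+(p0+p0)'   (absorption)
    = ((p1')')'·p2+p0'   (idempotence)
    = p1'·p2+p0'   (double negation)
Both reduce to p1'·p2+p0', so they are equivalent.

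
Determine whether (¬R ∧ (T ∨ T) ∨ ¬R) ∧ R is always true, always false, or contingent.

(¬R ∧ (T ∨ T) ∨ ¬R) ∧ R
= (¬R ∧ T ∨ ¬R) ∧ R   (idempotence)
= ¬R ∧ R   (absorption)
= False   (complement)

always false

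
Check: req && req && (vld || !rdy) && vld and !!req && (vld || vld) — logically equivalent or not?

E1: req && req && (vld || !rdy) && vld
    = req && req && vld   — absorption
    = req && vld   — idempotence
E2: !!req && (vld || vld)
    = !!req && vld   — idempotence
    = req && vld   — double negation
Both reduce to req && vld, so they are equivalent.

Yes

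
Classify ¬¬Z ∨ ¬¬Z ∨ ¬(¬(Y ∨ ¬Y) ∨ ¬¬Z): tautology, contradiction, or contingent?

¬¬Z ∨ ¬¬Z ∨ ¬(¬(Y ∨ ¬Y) ∨ ¬¬Z)
= ¬¬Z ∨ ¬¬Z ∨ (Y ∨ ¬Y) ∧ ¬Z   — De Morgan
= ¬¬Z ∨ (Y ∨ ¬Y) ∧ ¬Z   — idempotence
= Z ∨ (Y ∨ ¬Y) ∧ ¬Z   — double negation
= Z ∨ ¬Z   — complement / identity
= True   — complement

tautology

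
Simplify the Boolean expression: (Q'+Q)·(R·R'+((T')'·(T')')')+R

T'+R

(Q'+Q)·(R·R'+((T')'·(T')')')+R
= (Q'+Q)·(R·R'+T'+T')+R   (De Morgan)
= (Q'+Q)·(R·R'+T')+R   (idempotence)
= R·R'+T'+R   (complement / identity)
= T'+R   (complement / identity)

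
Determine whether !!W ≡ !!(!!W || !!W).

Yes

E1: !!W
    = W   (double negation)
E2: !!(!!W || !!W)
    = !!!!W   (idempotence)
    = !!W   (double negation)
    = W   (double negation)
Both reduce to W, so they are equivalent.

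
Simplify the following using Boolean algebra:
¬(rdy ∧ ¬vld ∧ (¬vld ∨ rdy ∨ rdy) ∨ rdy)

¬(rdy ∧ ¬vld ∧ (¬vld ∨ rdy ∨ rdy) ∨ rdy)
= ¬(rdy ∧ ¬vld ∧ (¬vld ∨ rdy) ∨ rdy)
= ¬(rdy ∧ ¬vld ∨ rdy)
= ¬rdy

¬rdy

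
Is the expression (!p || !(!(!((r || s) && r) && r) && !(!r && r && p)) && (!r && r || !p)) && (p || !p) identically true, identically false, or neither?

neither

(!p || !(!(!((r || s) && r) && r) && !(!r && r && p)) && (!r && r || !p)) && (p || !p)
= !p || !(!(!((r || s) && r) && r) && !(!r && r && p)) && (!r && r || !p)   [complement / identity]
= !p || !(!(!r && r) && !(!r && r && p)) && (!r && r || !p)   [absorption]
= !p || (!r && r || !r && r && p) && (!r && r || !p)   [De Morgan]
= !p || !r && r && (!r && r || !p)   [absorption]
= !p || !r && r   [absorption]
= !p   [complement / identity]
This depends on p, so it is not a constant.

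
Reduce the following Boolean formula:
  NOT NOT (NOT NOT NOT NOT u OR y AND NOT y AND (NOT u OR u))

u

NOT NOT (NOT NOT NOT NOT u OR y AND NOT y AND (NOT u OR u))
= NOT NOT NOT NOT u OR y AND NOT y AND (NOT u OR u)   (double negation)
= NOT NOT u OR y AND NOT y AND (NOT u OR u)   (double negation)
= NOT NOT u OR y AND NOT y   (complement / identity)
= NOT NOT u   (complement / identity)
= u   (double negation)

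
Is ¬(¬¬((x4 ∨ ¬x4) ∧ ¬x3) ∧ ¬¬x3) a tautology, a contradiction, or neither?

¬(¬¬((x4 ∨ ¬x4) ∧ ¬x3) ∧ ¬¬x3)
= ¬(¬¬¬x3 ∧ ¬¬x3)   (complement / identity)
= ¬¬x3 ∨ ¬x3   (De Morgan)
= x3 ∨ ¬x3   (double negation)
= True   (complement)

tautology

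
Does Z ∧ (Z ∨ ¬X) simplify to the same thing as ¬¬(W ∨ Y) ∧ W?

No

E1: Z ∧ (Z ∨ ¬X)
    = Z   [absorption]
E2: ¬¬(W ∨ Y) ∧ W
    = (W ∨ Y) ∧ W   [double negation]
    = W   [absorption]
These differ: at W=0, X=0, Y=0, Z=1, E1 = 1 but E2 = 0.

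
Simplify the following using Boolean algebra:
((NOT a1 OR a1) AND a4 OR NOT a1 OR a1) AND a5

a5

((NOT a1 OR a1) AND a4 OR NOT a1 OR a1) AND a5
= (NOT a1 OR a1) AND a5
= a5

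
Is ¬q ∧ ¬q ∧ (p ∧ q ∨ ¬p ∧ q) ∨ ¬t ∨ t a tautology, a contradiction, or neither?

tautology

¬q ∧ ¬q ∧ (p ∧ q ∨ ¬p ∧ q) ∨ ¬t ∨ t
= ¬q ∧ ¬q ∧ q ∨ ¬t ∨ t   (distribution)
= ¬q ∧ q ∨ ¬t ∨ t   (idempotence)
= ¬t ∨ t   (complement / identity)
= True   (complement)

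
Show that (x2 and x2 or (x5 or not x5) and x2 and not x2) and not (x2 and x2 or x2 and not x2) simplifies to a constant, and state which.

False

(x2 and x2 or (x5 or not x5) and x2 and not x2) and not (x2 and x2 or x2 and not x2)
= (x2 and x2 or (x5 or not x5) and x2 and not x2) and not x2
= (x2 and x2 or x2 and not x2) and not x2
= x2 and not x2
= False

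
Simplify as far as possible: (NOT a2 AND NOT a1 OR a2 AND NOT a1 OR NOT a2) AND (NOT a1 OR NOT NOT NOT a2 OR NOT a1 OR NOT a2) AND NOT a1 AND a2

NOT a1 AND a2

(NOT a2 AND NOT a1 OR a2 AND NOT a1 OR NOT a2) AND (NOT a1 OR NOT NOT NOT a2 OR NOT a1 OR NOT a2) AND NOT a1 AND a2
= (NOT a2 AND NOT a1 OR a2 AND NOT a1 OR NOT a2) AND (NOT a1 OR NOT a2 OR NOT a1 OR NOT a2) AND NOT a1 AND a2
= (NOT a2 AND NOT a1 OR a2 AND NOT a1 OR NOT a2) AND (NOT a1 OR NOT a2) AND NOT a1 AND a2
= (NOT a1 OR NOT a2) AND (NOT a1 OR NOT a2) AND NOT a1 AND a2
= (NOT a1 OR NOT a2) AND NOT a1 AND a2
= NOT a1 AND a2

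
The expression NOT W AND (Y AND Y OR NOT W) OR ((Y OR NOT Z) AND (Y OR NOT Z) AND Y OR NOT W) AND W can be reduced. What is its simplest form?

Y OR NOT W

NOT W AND (Y AND Y OR NOT W) OR ((Y OR NOT Z) AND (Y OR NOT Z) AND Y OR NOT W) AND W
= NOT W AND (Y AND Y OR NOT W) OR ((Y OR NOT Z) AND Y OR NOT W) AND W   [idempotence]
= NOT W AND (Y OR NOT W) OR ((Y OR NOT Z) AND Y OR NOT W) AND W   [idempotence]
= NOT W AND (Y OR NOT W) OR (Y OR NOT W) AND W   [absorption]
= Y OR NOT W   [distribution]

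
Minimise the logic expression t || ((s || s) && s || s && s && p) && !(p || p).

t || s && !p

t || ((s || s) && s || s && s && p) && !(p || p)
= t || (s && s || s && s && p) && !(p || p)   [idempotence]
= t || s && (s || s && p) && !(p || p)   [distribution]
= t || s && s && !(p || p)   [absorption]
= t || s && !(p || p)   [idempotence]
= t || s && !p   [idempotence]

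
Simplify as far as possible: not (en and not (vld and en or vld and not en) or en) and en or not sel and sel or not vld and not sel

not vld and not sel

not (en and not (vld and en or vld and not en) or en) and en or not sel and sel or not vld and not sel
= not (en and not vld or en) and en or not sel and sel or not vld and not sel   [distribution]
= not en and en or not sel and sel or not vld and not sel   [absorption]
= not sel and sel or not vld and not sel   [complement / identity]
= not vld and not sel   [complement / identity]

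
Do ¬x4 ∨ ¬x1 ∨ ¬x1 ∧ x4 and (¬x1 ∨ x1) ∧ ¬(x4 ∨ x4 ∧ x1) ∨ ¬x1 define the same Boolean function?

Yes

E1: ¬x4 ∨ ¬x1 ∨ ¬x1 ∧ x4
    = ¬x4 ∨ ¬x1   [absorption]
E2: (¬x1 ∨ x1) ∧ ¬(x4 ∨ x4 ∧ x1) ∨ ¬x1
    = ¬(x4 ∨ x4 ∧ x1) ∨ ¬x1   [complement / identity]
    = ¬x4 ∨ ¬x1   [absorption]
Both reduce to ¬x4 ∨ ¬x1, so they are equivalent.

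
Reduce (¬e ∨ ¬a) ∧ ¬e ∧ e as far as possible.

(¬e ∨ ¬a) ∧ ¬e ∧ e
= ¬e ∧ e   (absorption)
= False   (complement)

False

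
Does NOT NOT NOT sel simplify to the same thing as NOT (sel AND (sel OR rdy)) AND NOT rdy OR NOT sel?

Yes

E1: NOT NOT NOT sel
    = NOT sel   (double negation)
E2: NOT (sel AND (sel OR rdy)) AND NOT rdy OR NOT sel
    = NOT sel AND NOT rdy OR NOT sel   (absorption)
    = NOT sel   (absorption)
Both reduce to NOT sel, so they are equivalent.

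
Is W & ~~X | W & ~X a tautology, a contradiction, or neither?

W & ~~X | W & ~X
= W & X | W & ~X
= W
This depends on W, so it is not a constant.

neither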